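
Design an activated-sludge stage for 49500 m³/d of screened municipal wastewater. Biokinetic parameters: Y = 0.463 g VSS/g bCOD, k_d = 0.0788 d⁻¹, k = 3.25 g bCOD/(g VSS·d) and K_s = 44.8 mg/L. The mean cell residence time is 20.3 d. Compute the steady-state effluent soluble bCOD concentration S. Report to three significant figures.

S ≈ 4.17 mg/L

Effluent substrate depends only on kinetics and SRT: S = K_s(1 + k_d θ_c) / [θ_c(Yk − k_d) − 1] = 44.8 × (1 + 0.0788 × 20.3) / [20.3 × (0.463 × 3.25 − 0.0788) − 1] = 116.5 / 27.95 = 4.167 mg/L.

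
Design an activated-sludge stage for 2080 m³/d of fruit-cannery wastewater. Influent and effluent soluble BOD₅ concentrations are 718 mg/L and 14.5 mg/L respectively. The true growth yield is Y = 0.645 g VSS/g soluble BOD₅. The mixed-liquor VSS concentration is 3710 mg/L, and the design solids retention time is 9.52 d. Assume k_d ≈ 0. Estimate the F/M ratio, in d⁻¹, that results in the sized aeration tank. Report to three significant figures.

With k_d = 0 the design equation reduces to V = Y Q (S₀−S) θ_c / X = 0.645 × 2080 × (718 − 14.5) × 9.52 / 3710 = 2422 m³.
Food-to-microorganism ratio F/M = Q S₀ / (V X) = 2080 × 718 / (2422 × 3710) = 0.1662 d⁻¹.

F/M ≈ 0.166 d⁻¹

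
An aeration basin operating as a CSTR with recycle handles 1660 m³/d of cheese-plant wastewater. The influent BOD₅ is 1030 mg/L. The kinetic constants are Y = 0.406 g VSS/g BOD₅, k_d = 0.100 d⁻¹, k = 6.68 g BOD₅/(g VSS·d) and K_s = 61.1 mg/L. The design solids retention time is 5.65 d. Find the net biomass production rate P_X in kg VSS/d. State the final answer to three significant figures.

From the Monod/SRT balance for a CMAS, S = K_s·(1+k_d θ_c)/[θ_c·(Y k − k_d) − 1] = 61.1 × (1 + 0.100 × 5.65) / [5.65 × (0.406 × 6.68 − 0.100) − 1] = 95.62 / 13.76 = 6.950 mg/L.
Y_obs = Y / (1 + k_d θ_c) = 0.406 / (1 + 0.100 × 5.65) = 0.406 / 1.565 = 0.2594.
ΔS = 1030 − 6.95 = 1023 mg/L, so the substrate removal rate is 1660 × 1023/1000 = 1698 kg BOD₅/d.
Biomass produced: P_X = Y_obs·Q·ΔS = 0.2594 × 1698 ≈ 440.6 kg VSS/d.

P_X ≈ 441 kg VSS/d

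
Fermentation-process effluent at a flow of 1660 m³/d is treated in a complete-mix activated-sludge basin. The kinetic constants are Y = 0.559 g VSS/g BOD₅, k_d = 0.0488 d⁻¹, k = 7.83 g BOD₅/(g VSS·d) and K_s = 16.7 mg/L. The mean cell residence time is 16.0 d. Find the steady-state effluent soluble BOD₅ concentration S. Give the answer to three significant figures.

S ≈ 0.436 mg/L

From the Monod/SRT balance for a CMAS, S = K_s·(1+k_d θ_c)/[θ_c·(Y k − k_d) − 1] = 16.7 × (1 + 0.0488 × 16.0) / [16.0 × (0.559 × 7.83 − 0.0488) − 1] = 29.74 / 68.25 = 0.4357 mg/L.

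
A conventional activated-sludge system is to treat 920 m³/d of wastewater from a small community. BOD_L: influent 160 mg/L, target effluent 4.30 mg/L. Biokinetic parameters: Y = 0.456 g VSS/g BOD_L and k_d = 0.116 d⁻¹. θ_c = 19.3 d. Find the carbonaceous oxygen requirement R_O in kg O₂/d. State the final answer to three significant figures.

R_O ≈ 115 kg O₂/d

The observed yield is Y_obs = Y/(1 + k_d·θ_c) = 0.456 / (1 + 0.116 × 19.3) = 0.456 / 3.239 = 0.1408 g VSS per g BOD_L removed.
ΔS = 160 − 4.30 = 155.7 mg/L, so the substrate removal rate is 920 × 155.7/1000 = 143.2 kg BOD_L/d.
Net sludge production P_X = 0.1408 × 143.2 = 20.17 kg VSS/d.
R_O = Q·ΔS − 1.42 P_X = 143.2 − 28.64 = 114.6 kg O₂/d.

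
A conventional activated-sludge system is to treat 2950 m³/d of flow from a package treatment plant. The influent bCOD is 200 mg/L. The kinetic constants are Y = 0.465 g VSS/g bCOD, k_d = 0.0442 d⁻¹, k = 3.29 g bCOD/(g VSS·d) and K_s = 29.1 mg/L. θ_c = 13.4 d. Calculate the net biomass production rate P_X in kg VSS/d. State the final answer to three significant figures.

For a completely mixed reactor with recycle the Lawrence–McCarty relation gives S = K_s·(1 + k_d·θ_c) / [θ_c·(Y·k − k_d) − 1] = 29.1 × (1 + 0.0442 × 13.4) / [13.4 × (0.465 × 3.29 − 0.0442) − 1] = 46.34 / 18.91 = 2.451 mg/L.
The observed yield is Y_obs = Y/(1 + k_d·θ_c) = 0.465 / (1 + 0.0442 × 13.4) = 0.465 / 1.592 = 0.2920 g VSS per g bCOD removed.
ΔS = 200 − 2.45 = 197.6 mg/L, so the substrate removal rate is 2950 × 197.6/1000 = 582.8 kg bCOD/d.
So the net sludge growth is P_X = 0.2920 × 582.8 = 170.2 kg VSS/d.

P_X ≈ 170 kg VSS/d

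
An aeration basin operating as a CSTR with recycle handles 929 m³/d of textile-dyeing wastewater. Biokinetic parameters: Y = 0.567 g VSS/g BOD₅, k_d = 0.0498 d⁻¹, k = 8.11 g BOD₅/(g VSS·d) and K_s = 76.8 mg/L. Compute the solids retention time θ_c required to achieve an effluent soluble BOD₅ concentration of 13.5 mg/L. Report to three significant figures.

At the target effluent, Y k S/(K_s+S) = 0.567×8.11×13.5/90.30 = 0.6875 d⁻¹.
θ_c = 1/(μ − k_d) = 1/(0.6875 − 0.0498) = 1/0.6377 = 1.568 d.

θ_c ≈ 1.57 d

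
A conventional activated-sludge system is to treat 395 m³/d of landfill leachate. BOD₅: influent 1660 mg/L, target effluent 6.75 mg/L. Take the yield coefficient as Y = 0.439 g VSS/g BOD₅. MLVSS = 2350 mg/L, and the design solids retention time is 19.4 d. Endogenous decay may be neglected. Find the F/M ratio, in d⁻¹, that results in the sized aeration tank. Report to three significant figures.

Biomass mass balance (decay neglected): V·X = Y·Q·(S₀ − S)·θ_c, so V = 0.439 × 395 × (1660 − 6.75) × 19.4 / 2350 = 2367 m³.
F/M = Q·S₀ / (V·X) = 395 × 1660 / (2367 × 2350) = 0.1179 g BOD₅·(g VSS·d)⁻¹.

F/M ≈ 0.118 d⁻¹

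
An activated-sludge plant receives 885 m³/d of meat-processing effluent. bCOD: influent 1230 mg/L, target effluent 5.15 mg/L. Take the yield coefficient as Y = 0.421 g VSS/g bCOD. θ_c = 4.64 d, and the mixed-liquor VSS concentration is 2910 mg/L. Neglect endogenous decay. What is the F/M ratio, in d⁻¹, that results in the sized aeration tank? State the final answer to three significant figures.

V·X = Y·Q·ΔS·θ_c gives V = 0.421 × 885 × (1230 − 5.15) × 4.64 / 2910 = 727.7 m³.
F/M = applied load / biomass = Q·S₀/(V·X) = 885 × 1230 / (727.7 × 2910) = 0.5141 d⁻¹.

F/M ≈ 0.514 d⁻¹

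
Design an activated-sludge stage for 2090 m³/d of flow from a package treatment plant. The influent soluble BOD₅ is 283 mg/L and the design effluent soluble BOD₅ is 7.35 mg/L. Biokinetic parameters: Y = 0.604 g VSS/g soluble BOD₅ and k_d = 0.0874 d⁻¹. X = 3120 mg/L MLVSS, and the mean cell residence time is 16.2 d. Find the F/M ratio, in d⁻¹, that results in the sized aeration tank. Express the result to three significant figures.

F/M ≈ 0.253 d⁻¹

Rearranging the biomass balance for a CMAS with decay, V = Y·Q·ΔS·θ_c / [X·(1+k_d θ_c)] = 0.604 × 2090 × (283 − 7.35) × 16.2 / [3120 × (1 + 0.0874 × 16.2)] = 5.64×10^6 / 7538 = 747.9 m³.
Food-to-microorganism ratio F/M = Q S₀ / (V X) = 2090 × 283 / (747.9 × 3120) = 0.2535 d⁻¹.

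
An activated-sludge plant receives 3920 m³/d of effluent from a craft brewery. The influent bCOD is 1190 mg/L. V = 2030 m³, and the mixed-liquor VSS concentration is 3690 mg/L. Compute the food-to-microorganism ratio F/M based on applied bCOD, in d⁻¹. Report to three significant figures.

Food-to-microorganism ratio F/M = Q S₀ / (V X) = 3920 × 1190 / (2030 × 3690) = 0.6227 d⁻¹.

F/M ≈ 0.623 d⁻¹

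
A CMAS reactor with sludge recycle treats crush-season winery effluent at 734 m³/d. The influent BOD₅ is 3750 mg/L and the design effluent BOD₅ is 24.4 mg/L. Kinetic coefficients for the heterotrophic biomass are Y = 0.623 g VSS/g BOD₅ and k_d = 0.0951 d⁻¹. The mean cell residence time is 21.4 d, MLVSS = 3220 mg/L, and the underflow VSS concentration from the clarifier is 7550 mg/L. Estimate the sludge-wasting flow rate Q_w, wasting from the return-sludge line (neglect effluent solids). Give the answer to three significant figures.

Steady-state biomass mass balance: V·X·(1 + k_d·θ_c) = Y·Q·(S₀ − S)·θ_c, so V = 0.623 × 734 × (3750 − 24.4) × 21.4 / [3220 × (1 + 0.0951 × 21.4)] = 3.65×10^7 / 9773 = 3730 m³.
Q_w = (V·X)/(θ_c X_r) = 3730 × 3220 / (21.4 × 7550) = 74.35 m³/d.

Q_w ≈ 74.3 m³/d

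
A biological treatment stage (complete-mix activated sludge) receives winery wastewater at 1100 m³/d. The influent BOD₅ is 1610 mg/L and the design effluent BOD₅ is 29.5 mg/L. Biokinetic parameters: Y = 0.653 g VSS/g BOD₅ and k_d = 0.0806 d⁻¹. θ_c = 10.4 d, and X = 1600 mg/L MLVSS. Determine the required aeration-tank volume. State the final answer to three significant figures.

Rearranging the biomass balance for a CMAS with decay, V = Y·Q·ΔS·θ_c / [X·(1+k_d θ_c)] = 0.653 × 1100 × (1610 − 29.5) × 10.4 / [1600 × (1 + 0.0806 × 10.4)] = 1.18×10^7 / 2941 = 4014 m³.

V ≈ 4010 m³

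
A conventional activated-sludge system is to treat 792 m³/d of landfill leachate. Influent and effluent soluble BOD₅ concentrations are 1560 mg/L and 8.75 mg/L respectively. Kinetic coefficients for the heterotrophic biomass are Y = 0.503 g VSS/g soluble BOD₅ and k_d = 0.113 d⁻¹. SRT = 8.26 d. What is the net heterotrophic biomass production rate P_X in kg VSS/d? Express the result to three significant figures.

P_X ≈ 320 kg VSS/d

Correct the yield for decay: Y_obs = Y/(1 + k_d θ_c) = 0.503 / (1 + 0.113 × 8.26) = 0.503 / 1.933 = 0.2602.
Mass of soluble BOD₅ removed per day: Q(S₀ − S) = 792 × 1551 g/m³ = 1229 kg/d.
So the net sludge growth is P_X = 0.2602 × 1229 = 319.6 kg VSS/d.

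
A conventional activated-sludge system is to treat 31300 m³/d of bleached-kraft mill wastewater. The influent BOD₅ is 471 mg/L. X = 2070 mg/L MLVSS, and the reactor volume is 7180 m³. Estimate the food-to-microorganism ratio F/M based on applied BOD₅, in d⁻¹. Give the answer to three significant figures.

Food-to-microorganism ratio F/M = Q S₀ / (V X) = 31300 × 471 / (7180 × 2070) = 0.9919 d⁻¹.

F/M ≈ 0.992 d⁻¹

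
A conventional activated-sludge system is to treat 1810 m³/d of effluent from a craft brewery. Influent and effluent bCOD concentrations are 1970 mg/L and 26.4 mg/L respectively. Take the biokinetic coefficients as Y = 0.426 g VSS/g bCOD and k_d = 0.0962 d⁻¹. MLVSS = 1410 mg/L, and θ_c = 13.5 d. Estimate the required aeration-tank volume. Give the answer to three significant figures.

V ≈ 6240 m³

Steady-state biomass mass balance: V·X·(1 + k_d·θ_c) = Y·Q·(S₀ − S)·θ_c, so V = 0.426 × 1810 × (1970 − 26.4) × 13.5 / [1410 × (1 + 0.0962 × 13.5)] = 2.02×10^7 / 3241 = 6242 m³.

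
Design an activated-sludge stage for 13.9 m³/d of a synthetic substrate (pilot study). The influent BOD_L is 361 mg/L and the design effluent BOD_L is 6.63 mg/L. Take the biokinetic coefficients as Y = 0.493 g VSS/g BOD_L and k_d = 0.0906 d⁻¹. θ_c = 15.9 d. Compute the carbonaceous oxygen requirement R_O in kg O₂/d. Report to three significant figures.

R_O ≈ 3.51 kg O₂/d

Correct the yield for decay: Y_obs = Y/(1 + k_d θ_c) = 0.493 / (1 + 0.0906 × 15.9) = 0.493 / 2.441 = 0.2020.
Mass of BOD_L removed per day: Q(S₀ − S) = 13.9 × 354.4 g/m³ = 4.926 kg/d.
P_X = Y_obs·Q·(S₀ − S) = 0.2020 × 4.926 = 0.9950 kg VSS/d.
R_O = Q·(S₀ − S) − 1.42·P_X = 4.926 − 1.42 × 0.9950 = 3.513 kg O₂/d.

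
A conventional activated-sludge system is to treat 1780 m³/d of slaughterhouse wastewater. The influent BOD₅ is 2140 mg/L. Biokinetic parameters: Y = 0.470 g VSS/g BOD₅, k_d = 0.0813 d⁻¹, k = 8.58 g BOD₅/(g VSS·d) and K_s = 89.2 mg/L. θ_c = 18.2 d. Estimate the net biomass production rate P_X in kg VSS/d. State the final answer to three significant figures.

For a completely mixed reactor with recycle the Lawrence–McCarty relation gives S = K_s·(1 + k_d·θ_c) / [θ_c·(Y·k − k_d) − 1] = 89.2 × (1 + 0.0813 × 18.2) / [18.2 × (0.470 × 8.58 − 0.0813) − 1] = 221.2 / 70.91 = 3.119 mg/L.
Observed yield with endogenous decay: Y_obs = Y / (1 + k_d·θ_c) = 0.470 / (1 + 0.0813 × 18.2) = 0.470 / 2.480 = 0.1895 g VSS/g BOD₅.
ΔS = 2140 − 3.12 = 2137 mg/L, so the substrate removal rate is 1780 × 2137/1000 = 3804 kg BOD₅/d.
Net biomass production P_X = Y_obs × Q·(S₀ − S) = 0.1895 × 3804 = 721.0 kg VSS/d.

P_X ≈ 721 kg VSS/d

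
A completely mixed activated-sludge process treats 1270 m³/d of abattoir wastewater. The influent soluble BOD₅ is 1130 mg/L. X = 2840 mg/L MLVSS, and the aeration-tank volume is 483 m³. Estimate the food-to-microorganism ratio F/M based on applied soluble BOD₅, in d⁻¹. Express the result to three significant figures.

F/M ≈ 1.05 d⁻¹

Food-to-microorganism ratio F/M = Q S₀ / (V X) = 1270 × 1130 / (483.0 × 2840) = 1.046 d⁻¹.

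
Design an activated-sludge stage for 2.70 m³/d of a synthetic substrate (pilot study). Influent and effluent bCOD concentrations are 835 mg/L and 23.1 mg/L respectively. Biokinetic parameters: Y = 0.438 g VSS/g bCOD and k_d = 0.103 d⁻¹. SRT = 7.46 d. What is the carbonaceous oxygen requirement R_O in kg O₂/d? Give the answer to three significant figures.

R_O ≈ 1.42 kg O₂/d

Correct the yield for decay: Y_obs = Y/(1 + k_d θ_c) = 0.438 / (1 + 0.103 × 7.46) = 0.438 / 1.768 = 0.2477.
Mass of bCOD removed per day: Q(S₀ − S) = 2.70 × 811.9 g/m³ = 2.192 kg/d.
P_X = Y_obs·Q·(S₀ − S) = 0.2477 × 2.192 = 0.5430 kg VSS/d.
R_O = Q·(S₀ − S) − 1.42·P_X = 2.192 − 1.42 × 0.5430 = 1.421 kg O₂/d.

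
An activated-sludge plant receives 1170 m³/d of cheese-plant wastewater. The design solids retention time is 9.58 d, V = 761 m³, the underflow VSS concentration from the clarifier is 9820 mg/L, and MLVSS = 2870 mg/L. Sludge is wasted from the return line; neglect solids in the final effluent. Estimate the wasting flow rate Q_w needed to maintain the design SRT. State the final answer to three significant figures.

Q_w ≈ 23.2 m³/d

Q_w = (V·X)/(θ_c X_r) = 761.0 × 2870 / (9.58 × 9820) = 23.22 m³/d.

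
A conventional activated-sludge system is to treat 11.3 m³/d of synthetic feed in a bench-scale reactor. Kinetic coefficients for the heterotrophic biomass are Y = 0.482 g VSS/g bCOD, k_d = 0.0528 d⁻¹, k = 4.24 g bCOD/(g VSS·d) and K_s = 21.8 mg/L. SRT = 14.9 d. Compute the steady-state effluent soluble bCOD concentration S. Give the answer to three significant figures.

S ≈ 1.36 mg/L

From the Monod/SRT balance for a CMAS, S = K_s·(1+k_d θ_c)/[θ_c·(Y k − k_d) − 1] = 21.8 × (1 + 0.0528 × 14.9) / [14.9 × (0.482 × 4.24 − 0.0528) − 1] = 38.95 / 28.66 = 1.359 mg/L.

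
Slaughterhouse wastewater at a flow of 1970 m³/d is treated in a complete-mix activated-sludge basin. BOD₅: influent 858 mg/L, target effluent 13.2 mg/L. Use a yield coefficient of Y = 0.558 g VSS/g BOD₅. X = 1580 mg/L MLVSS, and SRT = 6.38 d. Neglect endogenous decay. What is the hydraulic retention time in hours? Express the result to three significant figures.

V·X = Y·Q·ΔS·θ_c gives V = 0.558 × 1970 × (858 − 13.2) × 6.38 / 1580 = 3750 m³.
HRT = V/Q = 3750 m³ / 1970 m³·d⁻¹ = 1.903 d × 24 = 45.68 h.

τ ≈ 45.7 h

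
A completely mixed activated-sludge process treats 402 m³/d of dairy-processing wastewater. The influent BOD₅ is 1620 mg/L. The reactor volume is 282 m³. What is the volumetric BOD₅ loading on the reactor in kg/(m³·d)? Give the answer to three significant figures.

Volumetric loading L_v = Q·S₀ / V = 402 × 1620 g/m³ / 282.0 m³ = 2309 g/(m³·d) = 2.309 kg BOD₅/(m³·d).

L_v ≈ 2.31 kg BOD₅/(m³·d)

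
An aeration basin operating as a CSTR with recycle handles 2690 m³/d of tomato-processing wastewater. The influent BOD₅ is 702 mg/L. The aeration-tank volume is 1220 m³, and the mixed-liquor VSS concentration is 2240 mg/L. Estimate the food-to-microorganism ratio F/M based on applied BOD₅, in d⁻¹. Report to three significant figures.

F/M ≈ 0.691 d⁻¹

F/M = applied load / biomass = Q·S₀/(V·X) = 2690 × 702 / (1220 × 2240) = 0.6910 d⁻¹.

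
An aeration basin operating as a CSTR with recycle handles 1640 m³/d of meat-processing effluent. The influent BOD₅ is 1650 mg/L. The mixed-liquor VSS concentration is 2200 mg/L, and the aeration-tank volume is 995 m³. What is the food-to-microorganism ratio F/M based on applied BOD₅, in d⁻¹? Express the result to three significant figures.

Food-to-microorganism ratio F/M = Q S₀ / (V X) = 1640 × 1650 / (995.0 × 2200) = 1.236 d⁻¹.

F/M ≈ 1.24 d⁻¹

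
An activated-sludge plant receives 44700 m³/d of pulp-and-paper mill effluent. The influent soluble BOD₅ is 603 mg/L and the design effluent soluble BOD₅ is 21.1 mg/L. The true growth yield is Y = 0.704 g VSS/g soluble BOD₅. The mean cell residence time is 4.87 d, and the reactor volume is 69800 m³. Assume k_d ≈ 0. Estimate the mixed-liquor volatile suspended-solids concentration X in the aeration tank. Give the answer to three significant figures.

X ≈ 1280 mg/L

Without decay, X = Y Q (S₀−S) θ_c / V = 0.704 × 44700 × (603 − 21.1) × 4.87 / 69800 = 1278 mg/L.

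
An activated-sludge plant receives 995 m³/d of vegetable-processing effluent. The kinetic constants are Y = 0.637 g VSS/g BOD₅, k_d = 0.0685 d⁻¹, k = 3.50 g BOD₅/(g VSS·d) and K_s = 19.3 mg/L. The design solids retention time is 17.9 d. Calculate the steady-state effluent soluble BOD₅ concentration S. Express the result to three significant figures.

S ≈ 1.14 mg/L

Effluent substrate depends only on kinetics and SRT: S = K_s(1 + k_d θ_c) / [θ_c(Yk − k_d) − 1] = 19.3 × (1 + 0.0685 × 17.9) / [17.9 × (0.637 × 3.50 − 0.0685) − 1] = 42.96 / 37.68 = 1.140 mg/L.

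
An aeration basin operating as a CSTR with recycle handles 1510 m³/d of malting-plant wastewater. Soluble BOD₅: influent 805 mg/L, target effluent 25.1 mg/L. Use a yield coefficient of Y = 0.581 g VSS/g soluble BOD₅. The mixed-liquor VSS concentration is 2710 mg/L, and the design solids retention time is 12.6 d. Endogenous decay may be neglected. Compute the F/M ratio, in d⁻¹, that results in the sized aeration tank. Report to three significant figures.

V·X = Y·Q·ΔS·θ_c gives V = 0.581 × 1510 × (805 − 25.1) × 12.6 / 2710 = 3181 m³.
F/M = applied load / biomass = Q·S₀/(V·X) = 1510 × 805 / (3181 × 2710) = 0.1410 d⁻¹.

F/M ≈ 0.141 d⁻¹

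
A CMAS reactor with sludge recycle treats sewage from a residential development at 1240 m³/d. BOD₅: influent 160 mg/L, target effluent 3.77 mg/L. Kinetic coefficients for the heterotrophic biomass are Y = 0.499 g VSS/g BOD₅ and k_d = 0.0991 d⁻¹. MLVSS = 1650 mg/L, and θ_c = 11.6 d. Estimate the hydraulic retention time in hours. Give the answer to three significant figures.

Steady-state biomass mass balance: V·X·(1 + k_d·θ_c) = Y·Q·(S₀ − S)·θ_c, so V = 0.499 × 1240 × (160 − 3.77) × 11.6 / [1650 × (1 + 0.0991 × 11.6)] = 1.12×10^6 / 3547 = 316.2 m³.
τ = V/Q = 316.2/1240 = 0.2550 d, or 6.119 h.

τ ≈ 6.12 h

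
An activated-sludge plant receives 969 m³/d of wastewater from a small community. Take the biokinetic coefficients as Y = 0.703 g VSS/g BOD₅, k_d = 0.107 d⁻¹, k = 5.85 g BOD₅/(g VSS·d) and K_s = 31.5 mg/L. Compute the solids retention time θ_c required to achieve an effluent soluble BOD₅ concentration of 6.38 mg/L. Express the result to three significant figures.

θ_c ≈ 1.71 d

From 1/θ_c = Y·k·S/(K_s + S) − k_d: Y·k·S/(K_s+S) = 0.703 × 5.85 × 6.38 / (31.5 + 6.38) = 0.6927 d⁻¹.
Then 1/θ_c = μ − k_d = 0.6927 − 0.107 = 0.5857 d⁻¹, giving θ_c = 1.707 d.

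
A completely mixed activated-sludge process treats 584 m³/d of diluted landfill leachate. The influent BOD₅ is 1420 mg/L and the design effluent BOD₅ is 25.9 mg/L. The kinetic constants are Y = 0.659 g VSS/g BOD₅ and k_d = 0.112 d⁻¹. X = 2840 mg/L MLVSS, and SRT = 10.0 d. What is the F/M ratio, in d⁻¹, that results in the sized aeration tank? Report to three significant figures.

From the SRT design equation V = Y Q (S₀−S) θ_c / [X (1 + k_d θ_c)] = 0.659 × 584 × (1420 − 25.9) × 10.0 / [2840 × (1 + 0.112 × 10.0)] = 5.37×10^6 / 6021 = 891.1 m³.
Food-to-microorganism ratio F/M = Q S₀ / (V X) = 584 × 1420 / (891.1 × 2840) = 0.3277 d⁻¹.

F/M ≈ 0.328 d⁻¹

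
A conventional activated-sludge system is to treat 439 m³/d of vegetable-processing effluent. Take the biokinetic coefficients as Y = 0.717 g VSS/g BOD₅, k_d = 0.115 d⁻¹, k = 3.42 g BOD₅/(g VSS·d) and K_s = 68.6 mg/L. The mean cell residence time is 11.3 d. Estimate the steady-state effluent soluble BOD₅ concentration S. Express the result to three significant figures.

From the Monod/SRT balance for a CMAS, S = K_s·(1+k_d θ_c)/[θ_c·(Y k − k_d) − 1] = 68.6 × (1 + 0.115 × 11.3) / [11.3 × (0.717 × 3.42 − 0.115) − 1] = 157.7 / 25.41 = 6.208 mg/L.

S ≈ 6.21 mg/L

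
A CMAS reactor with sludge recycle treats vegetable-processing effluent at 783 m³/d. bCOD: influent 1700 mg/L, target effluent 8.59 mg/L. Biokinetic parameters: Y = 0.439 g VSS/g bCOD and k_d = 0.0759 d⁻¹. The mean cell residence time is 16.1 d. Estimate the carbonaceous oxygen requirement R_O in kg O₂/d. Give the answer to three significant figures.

Correct the yield for decay: Y_obs = Y/(1 + k_d θ_c) = 0.439 / (1 + 0.0759 × 16.1) = 0.439 / 2.222 = 0.1976.
Substrate removed = Q·(S₀ − S) = 783 m³/d × (1700 − 8.59) g/m³ = 1.32×10^6 g/d = 1324 kg/d.
Net sludge production P_X = 0.1976 × 1324 = 261.7 kg VSS/d.
Carbonaceous O₂ demand = substrate oxidised − cell-mass equivalent = 1324 − 1.42 × 261.7 = 952.8 kg O₂/d.

R_O ≈ 953 kg O₂/d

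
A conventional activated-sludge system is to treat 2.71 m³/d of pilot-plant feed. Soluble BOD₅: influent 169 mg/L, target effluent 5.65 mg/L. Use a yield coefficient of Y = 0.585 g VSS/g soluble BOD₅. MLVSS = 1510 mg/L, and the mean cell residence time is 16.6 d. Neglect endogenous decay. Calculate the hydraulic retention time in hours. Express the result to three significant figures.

V·X = Y·Q·ΔS·θ_c gives V = 0.585 × 2.71 × (169 − 5.65) × 16.6 / 1510 = 2.847 m³.
τ = V/Q = 2.847/2.71 = 1.051 d, or 25.21 h.

τ ≈ 25.2 h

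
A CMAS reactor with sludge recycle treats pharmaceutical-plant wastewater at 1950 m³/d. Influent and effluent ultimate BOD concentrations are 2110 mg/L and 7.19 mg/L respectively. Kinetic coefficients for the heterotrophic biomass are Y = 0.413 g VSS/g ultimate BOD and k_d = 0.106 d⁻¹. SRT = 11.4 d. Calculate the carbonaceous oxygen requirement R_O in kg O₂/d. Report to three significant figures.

R_O ≈ 3010 kg O₂/d

Correct the yield for decay: Y_obs = Y/(1 + k_d θ_c) = 0.413 / (1 + 0.106 × 11.4) = 0.413 / 2.208 = 0.1870.
Mass of ultimate BOD removed per day: Q(S₀ − S) = 1950 × 2103 g/m³ = 4100 kg/d.
Biomass synthesised: P_X = Y_obs × 4100 = 766.8 kg VSS/d.
R_O = Q·ΔS − 1.42 P_X = 4100 − 1089 = 3012 kg O₂/d.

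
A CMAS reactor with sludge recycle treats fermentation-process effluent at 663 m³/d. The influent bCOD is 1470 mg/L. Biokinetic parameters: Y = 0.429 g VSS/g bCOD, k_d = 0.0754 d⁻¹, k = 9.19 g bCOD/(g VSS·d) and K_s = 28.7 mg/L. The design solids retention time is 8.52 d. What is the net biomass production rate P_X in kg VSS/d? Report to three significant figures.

P_X ≈ 254 kg VSS/d

From the Monod/SRT balance for a CMAS, S = K_s·(1+k_d θ_c)/[θ_c·(Y k − k_d) − 1] = 28.7 × (1 + 0.0754 × 8.52) / [8.52 × (0.429 × 9.19 − 0.0754) − 1] = 47.14 / 31.95 = 1.475 mg/L.
Observed yield with endogenous decay: Y_obs = Y / (1 + k_d·θ_c) = 0.429 / (1 + 0.0754 × 8.52) = 0.429 / 1.642 = 0.2612 g VSS/g bCOD.
ΔS = 1470 − 1.48 = 1469 mg/L, so the substrate removal rate is 663 × 1469/1000 = 973.6 kg bCOD/d.
Biomass produced: P_X = Y_obs·Q·ΔS = 0.2612 × 973.6 ≈ 254.3 kg VSS/d.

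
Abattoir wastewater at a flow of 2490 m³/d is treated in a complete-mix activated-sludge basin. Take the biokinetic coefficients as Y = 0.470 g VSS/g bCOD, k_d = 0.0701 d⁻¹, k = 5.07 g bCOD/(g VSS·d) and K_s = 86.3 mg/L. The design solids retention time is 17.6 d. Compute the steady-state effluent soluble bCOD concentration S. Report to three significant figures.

S ≈ 4.86 mg/L

From the Monod/SRT balance for a CMAS, S = K_s·(1+k_d θ_c)/[θ_c·(Y k − k_d) − 1] = 86.3 × (1 + 0.0701 × 17.6) / [17.6 × (0.470 × 5.07 − 0.0701) − 1] = 192.8 / 39.71 = 4.855 mg/L.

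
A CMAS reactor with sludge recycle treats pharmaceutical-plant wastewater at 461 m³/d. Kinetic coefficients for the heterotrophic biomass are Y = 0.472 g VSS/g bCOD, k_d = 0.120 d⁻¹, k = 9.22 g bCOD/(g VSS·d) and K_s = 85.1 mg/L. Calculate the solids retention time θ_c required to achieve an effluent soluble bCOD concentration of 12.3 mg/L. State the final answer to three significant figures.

θ_c ≈ 2.33 d

Specific growth rate at S = 12.3 mg/L: μ = YkS/(K_s+S) = 0.472·9.22·12.3/(85.1+12.3) = 0.5496 d⁻¹.
θ_c = 1/(μ − k_d) = 1/(0.5496 − 0.120) = 1/0.4296 = 2.328 d.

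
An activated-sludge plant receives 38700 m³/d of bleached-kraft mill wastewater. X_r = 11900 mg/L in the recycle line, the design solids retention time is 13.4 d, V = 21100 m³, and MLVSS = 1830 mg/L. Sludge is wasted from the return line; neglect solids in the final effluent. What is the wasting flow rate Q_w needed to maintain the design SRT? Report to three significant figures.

Q_w ≈ 242 m³/d

Q_w = (V·X)/(θ_c X_r) = 21100 × 1830 / (13.4 × 11900) = 242.1 m³/d.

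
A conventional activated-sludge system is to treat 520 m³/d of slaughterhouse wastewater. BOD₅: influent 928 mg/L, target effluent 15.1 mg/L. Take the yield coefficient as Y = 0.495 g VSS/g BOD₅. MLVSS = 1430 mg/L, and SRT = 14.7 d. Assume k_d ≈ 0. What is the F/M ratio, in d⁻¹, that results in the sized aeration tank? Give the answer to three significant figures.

With k_d = 0 the design equation reduces to V = Y Q (S₀−S) θ_c / X = 0.495 × 520 × (928 − 15.1) × 14.7 / 1430 = 2416 m³.
F/M = applied load / biomass = Q·S₀/(V·X) = 520 × 928 / (2416 × 1430) = 0.1397 d⁻¹.

F/M ≈ 0.140 d⁻¹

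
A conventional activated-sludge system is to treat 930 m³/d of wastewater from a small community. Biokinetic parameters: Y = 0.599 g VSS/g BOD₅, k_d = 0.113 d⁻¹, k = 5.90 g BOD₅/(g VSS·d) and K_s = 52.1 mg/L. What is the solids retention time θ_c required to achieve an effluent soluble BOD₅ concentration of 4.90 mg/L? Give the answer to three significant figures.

θ_c ≈ 5.24 d

At the target effluent, Y k S/(K_s+S) = 0.599×5.90×4.90/57.00 = 0.3038 d⁻¹.
Then 1/θ_c = μ − k_d = 0.3038 − 0.113 = 0.1908 d⁻¹, giving θ_c = 5.241 d.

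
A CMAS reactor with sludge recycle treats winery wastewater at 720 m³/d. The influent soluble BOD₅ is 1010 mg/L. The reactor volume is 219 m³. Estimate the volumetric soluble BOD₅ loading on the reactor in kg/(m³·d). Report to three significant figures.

L_v ≈ 3.32 kg soluble BOD₅/(m³·d)

Applied soluble BOD₅ load per unit volume = Q·S₀/V = (720 × 1010/1000)/219.0 = 3.321 kg soluble BOD₅·m⁻³·d⁻¹.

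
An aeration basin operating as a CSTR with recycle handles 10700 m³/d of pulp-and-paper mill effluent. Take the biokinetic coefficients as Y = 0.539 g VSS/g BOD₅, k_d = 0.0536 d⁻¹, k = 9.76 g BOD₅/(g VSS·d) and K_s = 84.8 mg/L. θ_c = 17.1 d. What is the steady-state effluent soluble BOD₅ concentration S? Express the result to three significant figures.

S ≈ 1.85 mg/L

From the Monod/SRT balance for a CMAS, S = K_s·(1+k_d θ_c)/[θ_c·(Y k − k_d) − 1] = 84.8 × (1 + 0.0536 × 17.1) / [17.1 × (0.539 × 9.76 − 0.0536) − 1] = 162.5 / 88.04 = 1.846 mg/L.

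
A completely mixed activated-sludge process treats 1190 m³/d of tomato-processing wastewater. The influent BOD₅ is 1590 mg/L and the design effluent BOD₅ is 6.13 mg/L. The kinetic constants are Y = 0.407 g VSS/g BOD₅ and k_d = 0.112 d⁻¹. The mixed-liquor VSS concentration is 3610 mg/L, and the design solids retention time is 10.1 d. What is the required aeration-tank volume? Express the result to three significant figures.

Rearranging the biomass balance for a CMAS with decay, V = Y·Q·ΔS·θ_c / [X·(1+k_d θ_c)] = 0.407 × 1190 × (1590 − 6.13) × 10.1 / [3610 × (1 + 0.112 × 10.1)] = 7.75×10^6 / 7694 = 1007 m³.

V ≈ 1010 m³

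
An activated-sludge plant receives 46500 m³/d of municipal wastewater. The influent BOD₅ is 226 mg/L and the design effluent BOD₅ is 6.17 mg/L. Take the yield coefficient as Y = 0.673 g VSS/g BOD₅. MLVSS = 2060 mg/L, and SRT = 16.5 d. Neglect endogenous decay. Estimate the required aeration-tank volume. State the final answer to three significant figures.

V ≈ 55100 m³

V·X = Y·Q·ΔS·θ_c gives V = 0.673 × 46500 × (226 − 6.17) × 16.5 / 2060 = 55103 m³.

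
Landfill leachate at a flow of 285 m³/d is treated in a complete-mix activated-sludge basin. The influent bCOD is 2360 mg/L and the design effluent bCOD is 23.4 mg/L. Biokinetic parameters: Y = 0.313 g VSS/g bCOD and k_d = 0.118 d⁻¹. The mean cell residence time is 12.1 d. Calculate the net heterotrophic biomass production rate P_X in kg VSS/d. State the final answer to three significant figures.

P_X ≈ 85.9 kg VSS/d

The observed yield is Y_obs = Y/(1 + k_d·θ_c) = 0.313 / (1 + 0.118 × 12.1) = 0.313 / 2.428 = 0.1289 g VSS per g bCOD removed.
ΔS = 2360 − 23.4 = 2337 mg/L, so the substrate removal rate is 285 × 2337/1000 = 665.9 kg bCOD/d.
So the net sludge growth is P_X = 0.1289 × 665.9 = 85.85 kg VSS/d.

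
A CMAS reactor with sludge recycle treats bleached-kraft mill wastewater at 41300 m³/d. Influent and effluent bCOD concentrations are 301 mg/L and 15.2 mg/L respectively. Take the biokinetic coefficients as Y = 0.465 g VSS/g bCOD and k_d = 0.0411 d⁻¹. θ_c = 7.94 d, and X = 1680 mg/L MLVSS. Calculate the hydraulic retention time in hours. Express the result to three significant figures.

τ ≈ 11.4 h

From the SRT design equation V = Y Q (S₀−S) θ_c / [X (1 + k_d θ_c)] = 0.465 × 41300 × (301 − 15.2) × 7.94 / [1680 × (1 + 0.0411 × 7.94)] = 4.36×10^7 / 2228 = 19558 m³.
τ = V/Q = 19558/41300 = 0.4736 d, or 11.37 h.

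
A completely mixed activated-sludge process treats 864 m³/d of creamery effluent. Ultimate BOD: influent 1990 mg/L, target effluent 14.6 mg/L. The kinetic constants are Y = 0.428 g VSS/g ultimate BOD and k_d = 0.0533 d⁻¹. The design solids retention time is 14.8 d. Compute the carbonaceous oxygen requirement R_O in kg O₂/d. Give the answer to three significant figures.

R_O ≈ 1130 kg O₂/d

The observed yield is Y_obs = Y/(1 + k_d·θ_c) = 0.428 / (1 + 0.0533 × 14.8) = 0.428 / 1.789 = 0.2393 g VSS per g ultimate BOD removed.
Substrate removed = Q·(S₀ − S) = 864 m³/d × (1990 − 14.6) g/m³ = 1.71×10^6 g/d = 1707 kg/d.
Net sludge production P_X = 0.2393 × 1707 = 408.4 kg VSS/d.
R_O = Q·(S₀ − S) − 1.42·P_X = 1707 − 1.42 × 408.4 = 1127 kg O₂/d.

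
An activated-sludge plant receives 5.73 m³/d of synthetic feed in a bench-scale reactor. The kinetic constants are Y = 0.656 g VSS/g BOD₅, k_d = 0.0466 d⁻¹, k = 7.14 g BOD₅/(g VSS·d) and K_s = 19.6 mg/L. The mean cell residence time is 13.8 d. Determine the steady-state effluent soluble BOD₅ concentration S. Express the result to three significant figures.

Effluent substrate depends only on kinetics and SRT: S = K_s(1 + k_d θ_c) / [θ_c(Yk − k_d) − 1] = 19.6 × (1 + 0.0466 × 13.8) / [13.8 × (0.656 × 7.14 − 0.0466) − 1] = 32.20 / 62.99 = 0.5112 mg/L.

S ≈ 0.511 mg/L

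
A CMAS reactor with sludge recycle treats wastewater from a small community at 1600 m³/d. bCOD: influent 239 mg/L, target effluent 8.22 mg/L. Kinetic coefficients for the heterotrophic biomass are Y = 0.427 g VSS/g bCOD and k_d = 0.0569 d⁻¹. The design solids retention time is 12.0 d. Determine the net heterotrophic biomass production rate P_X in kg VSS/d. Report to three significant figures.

Correct the yield for decay: Y_obs = Y/(1 + k_d θ_c) = 0.427 / (1 + 0.0569 × 12.0) = 0.427 / 1.683 = 0.2537.
Mass of bCOD removed per day: Q(S₀ − S) = 1600 × 230.8 g/m³ = 369.2 kg/d.
Net biomass production P_X = Y_obs × Q·(S₀ − S) = 0.2537 × 369.2 = 93.69 kg VSS/d.

P_X ≈ 93.7 kg VSS/d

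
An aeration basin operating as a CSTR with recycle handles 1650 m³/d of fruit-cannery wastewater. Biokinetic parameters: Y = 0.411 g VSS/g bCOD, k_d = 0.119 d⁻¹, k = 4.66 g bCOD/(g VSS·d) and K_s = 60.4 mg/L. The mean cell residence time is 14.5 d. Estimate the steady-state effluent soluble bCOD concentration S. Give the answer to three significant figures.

S ≈ 6.57 mg/L

From the Monod/SRT balance for a CMAS, S = K_s·(1+k_d θ_c)/[θ_c·(Y k − k_d) − 1] = 60.4 × (1 + 0.119 × 14.5) / [14.5 × (0.411 × 4.66 − 0.119) − 1] = 164.6 / 25.05 = 6.573 mg/L.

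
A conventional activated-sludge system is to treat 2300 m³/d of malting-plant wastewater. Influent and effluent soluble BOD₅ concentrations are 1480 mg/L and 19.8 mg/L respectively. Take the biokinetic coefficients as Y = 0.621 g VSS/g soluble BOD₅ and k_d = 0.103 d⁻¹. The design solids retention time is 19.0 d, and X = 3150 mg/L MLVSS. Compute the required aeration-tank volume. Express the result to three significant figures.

V ≈ 4250 m³

From the SRT design equation V = Y Q (S₀−S) θ_c / [X (1 + k_d θ_c)] = 0.621 × 2300 × (1480 − 19.8) × 19.0 / [3150 × (1 + 0.103 × 19.0)] = 3.96×10^7 / 9315 = 4254 m³.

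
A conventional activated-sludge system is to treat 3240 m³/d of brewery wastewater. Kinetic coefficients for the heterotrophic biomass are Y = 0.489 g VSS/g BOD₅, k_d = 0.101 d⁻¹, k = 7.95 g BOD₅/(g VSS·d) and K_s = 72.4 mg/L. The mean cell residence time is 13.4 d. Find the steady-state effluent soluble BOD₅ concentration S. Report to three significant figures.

Effluent substrate depends only on kinetics and SRT: S = K_s(1 + k_d θ_c) / [θ_c(Yk − k_d) − 1] = 72.4 × (1 + 0.101 × 13.4) / [13.4 × (0.489 × 7.95 − 0.101) − 1] = 170.4 / 49.74 = 3.426 mg/L.

S ≈ 3.43 mg/L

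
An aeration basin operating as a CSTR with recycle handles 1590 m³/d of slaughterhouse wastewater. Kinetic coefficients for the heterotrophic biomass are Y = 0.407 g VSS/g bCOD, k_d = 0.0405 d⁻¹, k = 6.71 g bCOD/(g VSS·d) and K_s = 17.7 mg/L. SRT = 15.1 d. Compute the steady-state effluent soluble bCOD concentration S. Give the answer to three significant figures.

S ≈ 0.720 mg/L

For a completely mixed reactor with recycle the Lawrence–McCarty relation gives S = K_s·(1 + k_d·θ_c) / [θ_c·(Y·k − k_d) − 1] = 17.7 × (1 + 0.0405 × 15.1) / [15.1 × (0.407 × 6.71 − 0.0405) − 1] = 28.52 / 39.63 = 0.7198 mg/L.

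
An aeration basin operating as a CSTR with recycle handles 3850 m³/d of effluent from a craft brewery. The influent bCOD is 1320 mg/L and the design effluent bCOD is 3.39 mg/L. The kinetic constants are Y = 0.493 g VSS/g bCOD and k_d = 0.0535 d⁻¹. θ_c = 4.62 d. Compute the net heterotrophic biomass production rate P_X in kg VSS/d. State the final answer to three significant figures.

The observed yield is Y_obs = Y/(1 + k_d·θ_c) = 0.493 / (1 + 0.0535 × 4.62) = 0.493 / 1.247 = 0.3953 g VSS per g bCOD removed.
Q·(S₀ − S) = 3850 × (1320 − 3.39) × 10⁻³ = 5069 kg/d removed.
So the net sludge growth is P_X = 0.3953 × 5069 = 2004 kg VSS/d.

P_X ≈ 2000 kg VSS/d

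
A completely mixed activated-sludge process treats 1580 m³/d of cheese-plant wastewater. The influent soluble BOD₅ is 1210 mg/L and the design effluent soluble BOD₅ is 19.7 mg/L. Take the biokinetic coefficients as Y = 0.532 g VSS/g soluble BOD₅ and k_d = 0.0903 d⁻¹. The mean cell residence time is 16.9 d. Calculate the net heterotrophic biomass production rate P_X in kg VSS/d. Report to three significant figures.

P_X ≈ 396 kg VSS/d

Observed yield with endogenous decay: Y_obs = Y / (1 + k_d·θ_c) = 0.532 / (1 + 0.0903 × 16.9) = 0.532 / 2.526 = 0.2106 g VSS/g soluble BOD₅.
Mass of soluble BOD₅ removed per day: Q(S₀ − S) = 1580 × 1190 g/m³ = 1881 kg/d.
Net biomass production P_X = Y_obs × Q·(S₀ − S) = 0.2106 × 1881 = 396.1 kg VSS/d.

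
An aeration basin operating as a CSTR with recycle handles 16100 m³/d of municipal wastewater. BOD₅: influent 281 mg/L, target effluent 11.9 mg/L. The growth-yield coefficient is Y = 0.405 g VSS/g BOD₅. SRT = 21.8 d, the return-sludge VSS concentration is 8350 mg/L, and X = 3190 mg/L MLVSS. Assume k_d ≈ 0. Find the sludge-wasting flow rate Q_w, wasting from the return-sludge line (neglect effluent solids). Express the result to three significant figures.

With k_d = 0 the design equation reduces to V = Y Q (S₀−S) θ_c / X = 0.405 × 16100 × (281 − 11.9) × 21.8 / 3190 = 11991 m³.
Wasting from the return line (neglecting effluent solids): Q_w = V·X / (θ_c·X_r) = 11991 × 3190 / (21.8 × 8350) = 210.1 m³/d.

Q_w ≈ 210 m³/d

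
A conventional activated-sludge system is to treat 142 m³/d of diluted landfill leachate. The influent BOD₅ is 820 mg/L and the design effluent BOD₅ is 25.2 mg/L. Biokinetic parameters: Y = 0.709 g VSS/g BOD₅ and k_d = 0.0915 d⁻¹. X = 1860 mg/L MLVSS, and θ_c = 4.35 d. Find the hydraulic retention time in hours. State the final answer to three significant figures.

τ ≈ 22.6 h

Steady-state biomass mass balance: V·X·(1 + k_d·θ_c) = Y·Q·(S₀ − S)·θ_c, so V = 0.709 × 142 × (820 − 25.2) × 4.35 / [1860 × (1 + 0.0915 × 4.35)] = 3.48×10^5 / 2600 = 133.9 m³.
τ = V/Q = 133.9/142 = 0.9427 d, or 22.62 h.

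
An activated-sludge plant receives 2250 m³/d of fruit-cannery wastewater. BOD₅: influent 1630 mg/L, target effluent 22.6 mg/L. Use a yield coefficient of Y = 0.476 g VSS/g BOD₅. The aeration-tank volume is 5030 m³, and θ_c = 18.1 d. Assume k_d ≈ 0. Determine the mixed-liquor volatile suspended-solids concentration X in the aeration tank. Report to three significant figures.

X ≈ 6190 mg/L

From V·X = Y·Q·(S₀ − S)·θ_c (decay neglected): X = 0.476 × 2250 × (1630 − 22.6) × 18.1 / 5030 = 6195 mg/L.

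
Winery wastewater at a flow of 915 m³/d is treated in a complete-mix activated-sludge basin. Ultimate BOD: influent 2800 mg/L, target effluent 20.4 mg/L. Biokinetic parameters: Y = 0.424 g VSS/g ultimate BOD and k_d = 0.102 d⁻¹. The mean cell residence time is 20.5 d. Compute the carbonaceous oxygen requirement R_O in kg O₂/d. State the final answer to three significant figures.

R_O ≈ 2050 kg O₂/d

Observed yield with endogenous decay: Y_obs = Y / (1 + k_d·θ_c) = 0.424 / (1 + 0.102 × 20.5) = 0.424 / 3.091 = 0.1372 g VSS/g ultimate BOD.
Mass of ultimate BOD removed per day: Q(S₀ − S) = 915 × 2780 g/m³ = 2543 kg/d.
Biomass synthesised: P_X = Y_obs × 2543 = 348.9 kg VSS/d.
R_O = Q·ΔS − 1.42 P_X = 2543 − 495.4 = 2048 kg O₂/d.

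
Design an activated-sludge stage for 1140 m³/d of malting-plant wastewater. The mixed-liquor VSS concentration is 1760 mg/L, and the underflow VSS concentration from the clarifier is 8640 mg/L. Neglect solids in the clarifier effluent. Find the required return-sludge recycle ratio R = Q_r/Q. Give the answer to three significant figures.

R = Q_r/Q = X/(X_r − X) = 1760 / (8640 − 1760) = 0.2558.

R ≈ 0.256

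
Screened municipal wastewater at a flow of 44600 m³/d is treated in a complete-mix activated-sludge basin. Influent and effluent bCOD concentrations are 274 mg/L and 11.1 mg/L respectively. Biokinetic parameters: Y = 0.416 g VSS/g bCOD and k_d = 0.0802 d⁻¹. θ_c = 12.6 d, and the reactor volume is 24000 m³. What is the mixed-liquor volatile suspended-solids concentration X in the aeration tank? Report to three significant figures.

From V·X·(1 + k_d·θ_c) = Y·Q·(S₀ − S)·θ_c: X = 0.416 × 44600 × (274 − 11.1) × 12.6 / [24000 × (1 + 0.0802 × 12.6)] = 1274 mg/L.

X ≈ 1270 mg/L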